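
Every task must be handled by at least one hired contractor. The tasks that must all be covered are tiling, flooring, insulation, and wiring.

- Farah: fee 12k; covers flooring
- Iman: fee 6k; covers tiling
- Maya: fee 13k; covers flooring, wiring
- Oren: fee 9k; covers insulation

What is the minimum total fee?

28

Choose Iman, Maya, and Oren: together they cover tiling, flooring, insulation, wiring — every task.
Total fee: 6 + 13 + 9 = 28.
No cover costs less than 28.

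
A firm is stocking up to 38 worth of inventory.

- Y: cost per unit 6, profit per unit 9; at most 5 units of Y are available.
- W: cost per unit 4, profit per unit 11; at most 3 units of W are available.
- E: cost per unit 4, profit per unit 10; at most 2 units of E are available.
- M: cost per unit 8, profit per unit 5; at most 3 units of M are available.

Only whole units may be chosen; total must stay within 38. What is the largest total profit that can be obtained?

Take 3×Y, 3×W, and 2×E: cost 38 ≤ 38, profit 3·9 + 3·11 + 2·10 = 80.
W has the best ratio (11/4) and is taken to its limit of 3; remaining capacity is filled optimally with the others.

80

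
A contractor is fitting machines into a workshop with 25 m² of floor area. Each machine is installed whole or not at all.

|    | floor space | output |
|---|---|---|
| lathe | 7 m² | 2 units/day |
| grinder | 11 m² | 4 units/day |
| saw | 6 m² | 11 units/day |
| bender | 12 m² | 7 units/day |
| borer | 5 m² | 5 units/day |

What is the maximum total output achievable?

Take saw, bender, and borer: floor space 6 + 12 + 5 = 23 ≤ 25, output 11 + 7 + 5 = 23.
No other feasible combination does better.

23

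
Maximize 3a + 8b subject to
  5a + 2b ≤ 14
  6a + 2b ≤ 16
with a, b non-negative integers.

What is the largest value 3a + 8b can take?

56

(a,b)=(0,7) is feasible, giving 56.
(a,b)=(0,6) is feasible, giving 48.
The best lattice point is (0,7), giving 56.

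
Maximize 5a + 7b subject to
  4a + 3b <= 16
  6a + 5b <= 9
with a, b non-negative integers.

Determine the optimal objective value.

7

(a,b)=(0,1): 4·0+3·1=3≤16, 6·0+5·1=5≤9, objective 7.
(a,b)=(1,0): 4·1+3·0=4≤16, 6·1+5·0=6≤9, objective 5.
(a,b)=(0,0): 4·0+3·0=0≤16, 6·0+5·0=0≤9, objective 0.
No feasible integer point exceeds 7.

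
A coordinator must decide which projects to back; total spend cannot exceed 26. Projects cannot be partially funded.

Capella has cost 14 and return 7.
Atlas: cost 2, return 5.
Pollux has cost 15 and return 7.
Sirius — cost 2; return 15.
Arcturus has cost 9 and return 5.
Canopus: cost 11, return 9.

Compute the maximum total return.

34

Allowing fractional choices, the relaxed optimum would be about 35.0, but projects are indivisible.
Atlas + Sirius + Arcturus + Canopus: cost 2 + 2 + 9 + 11 = 24 ≤ 26, return 5 + 15 + 5 + 9 = 34.
Sirius + Arcturus + Canopus: cost 2 + 9 + 11 = 22 ≤ 26, return 15 + 5 + 9 = 29.
Atlas + Sirius + Canopus: cost 2 + 2 + 11 = 15 ≤ 26, return 5 + 15 + 9 = 29.
Best is Atlas, Sirius, Arcturus, and Canopus with total return 34.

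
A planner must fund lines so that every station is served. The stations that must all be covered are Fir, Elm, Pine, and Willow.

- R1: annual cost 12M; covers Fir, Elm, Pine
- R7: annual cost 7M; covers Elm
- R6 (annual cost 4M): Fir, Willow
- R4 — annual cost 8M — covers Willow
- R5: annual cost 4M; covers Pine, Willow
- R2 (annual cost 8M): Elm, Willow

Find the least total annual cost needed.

Choose R7, R6, and R5: together they cover Fir, Elm, Pine, Willow — every station.
Total annual cost: 7 + 4 + 4 = 15.

15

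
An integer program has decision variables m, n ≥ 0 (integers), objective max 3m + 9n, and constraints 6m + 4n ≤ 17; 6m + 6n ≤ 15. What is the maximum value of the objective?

18

(m,n)=(0,2): 6·0+4·2=8≤17, 6·0+6·2=12≤15, objective 18.
(m,n)=(1,1): 6·1+4·1=10≤17, 6·1+6·1=12≤15, objective 12.
(m,n)=(0,1): 6·0+4·1=4≤17, 6·0+6·1=6≤15, objective 9.
No feasible integer point exceeds 18.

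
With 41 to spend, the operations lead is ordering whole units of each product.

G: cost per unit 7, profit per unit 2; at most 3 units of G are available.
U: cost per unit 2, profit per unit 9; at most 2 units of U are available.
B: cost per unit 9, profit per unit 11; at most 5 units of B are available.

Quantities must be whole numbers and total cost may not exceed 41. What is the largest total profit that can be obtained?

62

This is a bounded integer knapsack.
Take 2×U and 4×B: cost 40 ≤ 41, profit 2·9 + 4·11 = 62.
U has the best ratio (9/2) and is taken to its limit of 2; remaining capacity is filled optimally with the others.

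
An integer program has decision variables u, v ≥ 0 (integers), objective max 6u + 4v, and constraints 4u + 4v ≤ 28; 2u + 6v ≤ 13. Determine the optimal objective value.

(u,v)=(6,0): 4·6+4·0=24≤28, 2·6+6·0=12≤13, objective 36.
(u,v)=(5,0): 4·5+4·0=20≤28, 2·5+6·0=10≤13, objective 30.
The best lattice point is (6,0), giving 36.

36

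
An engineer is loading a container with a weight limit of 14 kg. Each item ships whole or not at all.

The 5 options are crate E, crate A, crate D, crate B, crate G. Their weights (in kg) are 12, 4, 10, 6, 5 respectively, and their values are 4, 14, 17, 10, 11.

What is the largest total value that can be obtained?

Allowing fractional choices, the relaxed optimum would be about 33.5, but items are indivisible.
crate A + crate G: weight 4 + 5 = 9 ≤ 14, value 14 + 11 = 25.
crate A + crate B: weight 4 + 6 = 10 ≤ 14, value 14 + 10 = 24.
crate A + crate D: weight 4 + 10 = 14 ≤ 14, value 14 + 17 = 31.
Best is crate A and crate D with total value 31.

31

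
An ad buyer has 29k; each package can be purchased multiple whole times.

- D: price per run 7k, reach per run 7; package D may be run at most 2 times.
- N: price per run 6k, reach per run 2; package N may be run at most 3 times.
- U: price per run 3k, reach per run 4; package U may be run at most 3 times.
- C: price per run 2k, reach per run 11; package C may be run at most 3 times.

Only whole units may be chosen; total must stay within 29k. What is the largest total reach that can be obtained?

This is a bounded integer knapsack.
2×D, 3×U, and 3×C: price 29 ≤ 29, reach 2·7 + 3·4 + 3·11 = 59.
2×D, 2×U, and 3×C: price 26 ≤ 29, reach 2·7 + 2·4 + 3·11 = 55.
Best is 59.

59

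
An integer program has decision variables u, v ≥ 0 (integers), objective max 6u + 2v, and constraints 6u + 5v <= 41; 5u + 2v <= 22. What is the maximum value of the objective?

(u,v)=(4,1) is feasible, giving 26.
(u,v)=(4,0) is feasible, giving 24.
(u,v)=(3,2) is feasible, giving 22.
Maximum is 26 at (u,v)=(4,1).

26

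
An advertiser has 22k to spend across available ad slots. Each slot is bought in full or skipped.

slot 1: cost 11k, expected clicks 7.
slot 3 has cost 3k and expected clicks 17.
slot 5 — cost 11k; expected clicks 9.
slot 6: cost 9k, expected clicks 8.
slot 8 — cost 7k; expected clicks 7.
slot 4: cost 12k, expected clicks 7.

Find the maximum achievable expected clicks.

33

Allowing fractional choices, the relaxed optimum would be about 34.5, but ad slots are indivisible.
slot 1 + slot 3 + slot 8: cost 11 + 3 + 7 = 21 ≤ 22, expected clicks 7 + 17 + 7 = 31.
slot 3 + slot 6 + slot 8: cost 3 + 9 + 7 = 19 ≤ 22, expected clicks 17 + 8 + 7 = 32.
slot 3 + slot 5 + slot 8: cost 3 + 11 + 7 = 21 ≤ 22, expected clicks 17 + 9 + 7 = 33.
Best is slot 3, slot 5, and slot 8 with total expected clicks 33.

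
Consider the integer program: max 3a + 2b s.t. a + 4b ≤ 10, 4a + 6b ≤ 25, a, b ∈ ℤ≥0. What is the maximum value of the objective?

18

Relaxing integrality, the LP optimum is 18.75 at (a,b) = (6.25, 0), which is not an integer point.
(a,b)=(6,0) is feasible, giving 18.
(a,b)=(5,0) is feasible, giving 15.
No feasible integer point exceeds 18.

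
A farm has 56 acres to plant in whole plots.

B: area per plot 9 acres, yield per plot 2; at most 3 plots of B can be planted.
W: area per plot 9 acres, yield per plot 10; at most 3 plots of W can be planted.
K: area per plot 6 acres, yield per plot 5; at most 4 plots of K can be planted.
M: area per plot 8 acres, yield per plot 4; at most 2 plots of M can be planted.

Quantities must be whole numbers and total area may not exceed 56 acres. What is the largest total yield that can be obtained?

50

3×W, 3×K, and 1×M: area 53 ≤ 56, yield 3·10 + 3·5 + 1·4 = 49.
3×W and 4×K: area 51 ≤ 56, yield 3·10 + 4·5 = 50.
Best is 50.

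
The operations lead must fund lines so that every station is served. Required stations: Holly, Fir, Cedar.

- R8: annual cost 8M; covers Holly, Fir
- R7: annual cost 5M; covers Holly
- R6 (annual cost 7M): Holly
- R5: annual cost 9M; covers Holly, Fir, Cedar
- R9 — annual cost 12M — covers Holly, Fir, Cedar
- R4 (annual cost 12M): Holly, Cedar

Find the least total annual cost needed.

9

This is a weighted set-cover instance.
R5 alone covers Holly, Fir, Cedar — every station.
Total annual cost: 9.
No cover costs less than 9.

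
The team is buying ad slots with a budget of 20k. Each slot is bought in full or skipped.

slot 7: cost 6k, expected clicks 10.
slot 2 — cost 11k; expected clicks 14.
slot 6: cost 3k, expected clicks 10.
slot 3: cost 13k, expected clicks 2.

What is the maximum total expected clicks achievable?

34

Treat it as a binary knapsack problem.
slot 7 + slot 2 + slot 6: cost 6 + 11 + 3 = 20 ≤ 20, expected clicks 10 + 14 + 10 = 34.
slot 7 + slot 2: cost 6 + 11 = 17 ≤ 20, expected clicks 10 + 14 = 24.
slot 2 + slot 6: cost 11 + 3 = 14 ≤ 20, expected clicks 14 + 10 = 24.
Best is slot 7, slot 2, and slot 6 with total expected clicks 34.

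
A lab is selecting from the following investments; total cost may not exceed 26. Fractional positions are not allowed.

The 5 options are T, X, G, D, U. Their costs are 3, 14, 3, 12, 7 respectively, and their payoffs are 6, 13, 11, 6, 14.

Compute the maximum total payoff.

38

X + G + U: cost 14 + 3 + 7 = 24 ≤ 26, payoff 13 + 11 + 14 = 38.
T + G + D + U: cost 3 + 3 + 12 + 7 = 25 ≤ 26, payoff 6 + 11 + 6 + 14 = 37.
Best is X, G, and U with total payoff 38.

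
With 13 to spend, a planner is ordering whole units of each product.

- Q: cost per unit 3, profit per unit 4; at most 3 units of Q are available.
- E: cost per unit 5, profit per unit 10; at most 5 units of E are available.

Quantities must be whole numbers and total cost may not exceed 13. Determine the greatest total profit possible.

24

2×E: cost 10 ≤ 13, profit 2·10 = 20.
1×Q and 2×E: cost 13 ≤ 13, profit 1·4 + 2·10 = 24.
Best is 24.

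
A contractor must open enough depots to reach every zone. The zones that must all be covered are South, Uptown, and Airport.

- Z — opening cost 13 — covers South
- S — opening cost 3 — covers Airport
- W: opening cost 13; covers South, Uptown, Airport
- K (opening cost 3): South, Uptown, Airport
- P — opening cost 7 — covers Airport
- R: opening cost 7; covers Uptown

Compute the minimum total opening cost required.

3

K alone covers South, Uptown, Airport — every zone.
Total opening cost: 3.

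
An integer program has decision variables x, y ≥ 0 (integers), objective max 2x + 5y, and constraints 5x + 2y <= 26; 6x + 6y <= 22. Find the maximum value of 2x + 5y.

15

Relaxing integrality, the LP optimum is 18.33 at (x,y) = (0, 3.67), which is not an integer point.
(x,y)=(0,3): 5·0+2·3=6≤26, 6·0+6·3=18≤22, objective 15.
(x,y)=(1,2): 5·1+2·2=9≤26, 6·1+6·2=18≤22, objective 12.
Maximum is 15 at (x,y)=(0,3).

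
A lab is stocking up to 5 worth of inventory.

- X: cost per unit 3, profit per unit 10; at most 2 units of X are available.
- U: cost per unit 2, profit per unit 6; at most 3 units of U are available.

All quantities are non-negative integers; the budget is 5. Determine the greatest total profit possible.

16

X has the best ratio (10/3); taking only X gives at most 1×10 = 10 (stopped by the cost limit).
Mixing does better — 1×X and 1×U: cost 5 ≤ 5, profit 1·10 + 1·6 = 16.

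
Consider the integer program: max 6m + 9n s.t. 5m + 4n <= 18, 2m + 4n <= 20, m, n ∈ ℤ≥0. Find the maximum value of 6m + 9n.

Relaxing integrality, the LP optimum is 40.50 at (m,n) = (0, 4.5), which is not an integer point.
(m,n)=(0,4): 5·0+4·4=16≤18, 2·0+4·4=16≤20, objective 36.
(m,n)=(1,3): 5·1+4·3=17≤18, 2·1+4·3=14≤20, objective 33.
(m,n)=(0,3): 5·0+4·3=12≤18, 2·0+4·3=12≤20, objective 27.
The best lattice point is (0,4), giving 36.

36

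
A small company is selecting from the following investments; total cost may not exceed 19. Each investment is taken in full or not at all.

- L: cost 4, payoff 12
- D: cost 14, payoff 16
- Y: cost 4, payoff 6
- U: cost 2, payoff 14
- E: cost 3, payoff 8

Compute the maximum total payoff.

40

Take L, Y, U, and E: cost 4 + 4 + 2 + 3 = 13 ≤ 19, payoff 12 + 6 + 14 + 8 = 40.
No other feasible combination does better.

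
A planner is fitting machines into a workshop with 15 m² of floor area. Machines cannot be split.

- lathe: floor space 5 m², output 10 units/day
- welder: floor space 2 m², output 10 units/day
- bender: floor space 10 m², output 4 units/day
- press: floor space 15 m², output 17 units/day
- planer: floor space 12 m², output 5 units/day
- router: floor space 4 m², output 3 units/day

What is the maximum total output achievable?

Allowing fractional choices, the relaxed optimum would be about 29.1, but machines are indivisible.
lathe + welder + router: floor space 5 + 2 + 4 = 11 ≤ 15, output 10 + 10 + 3 = 23.
press: floor space 15 ≤ 15, output 17.
lathe + welder: floor space 5 + 2 = 7 ≤ 15, output 10 + 10 = 20.
Best is lathe, welder, and router with total output 23.

23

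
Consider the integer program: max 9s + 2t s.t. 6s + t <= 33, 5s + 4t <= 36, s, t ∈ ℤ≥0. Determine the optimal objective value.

49

(s,t)=(5,2) is feasible, giving 49.
(s,t)=(5,1) is feasible, giving 47.
(s,t)=(4,3) is feasible, giving 42.
(s,t)=(4,2) is feasible, giving 40.
Maximum is 49 at (s,t)=(5,2).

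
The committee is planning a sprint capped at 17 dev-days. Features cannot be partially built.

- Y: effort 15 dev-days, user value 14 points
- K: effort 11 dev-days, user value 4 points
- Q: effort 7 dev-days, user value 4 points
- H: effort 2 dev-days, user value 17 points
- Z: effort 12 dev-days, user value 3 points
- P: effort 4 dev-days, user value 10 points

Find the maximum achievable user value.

31

Treat it as a binary knapsack problem.
Q + H + P: effort 7 + 2 + 4 = 13 ≤ 17, user value 4 + 17 + 10 = 31.
K + H + P: effort 11 + 2 + 4 = 17 ≤ 17, user value 4 + 17 + 10 = 31.
Y + H: effort 15 + 2 = 17 ≤ 17, user value 14 + 17 = 31.
The maximum user value is 31; one optimal choice is Q, H, and P.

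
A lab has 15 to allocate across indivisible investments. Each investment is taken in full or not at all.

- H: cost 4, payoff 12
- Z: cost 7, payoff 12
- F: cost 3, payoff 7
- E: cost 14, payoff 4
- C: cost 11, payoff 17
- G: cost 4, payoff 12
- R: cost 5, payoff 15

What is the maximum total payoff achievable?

Allowing fractional choices, the relaxed optimum would be about 43.7, but investments are indivisible.
H + G + R: cost 4 + 4 + 5 = 13 ≤ 15, payoff 12 + 12 + 15 = 39.
H + F + R: cost 4 + 3 + 5 = 12 ≤ 15, payoff 12 + 7 + 15 = 34.
H + Z + G: cost 4 + 7 + 4 = 15 ≤ 15, payoff 12 + 12 + 12 = 36.
Best is H, G, and R with total payoff 39.

39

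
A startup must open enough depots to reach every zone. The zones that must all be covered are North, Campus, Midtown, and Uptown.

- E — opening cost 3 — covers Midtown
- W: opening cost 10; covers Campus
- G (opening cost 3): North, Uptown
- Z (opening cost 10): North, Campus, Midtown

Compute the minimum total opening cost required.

13

The greedy cost-per-new-zone heuristic would pick G, E, and W for 16, but a cheaper cover exists.
Choose G and Z: together they cover North, Campus, Midtown, Uptown — every zone.
Total opening cost: 3 + 10 = 13.
No cover costs less than 13.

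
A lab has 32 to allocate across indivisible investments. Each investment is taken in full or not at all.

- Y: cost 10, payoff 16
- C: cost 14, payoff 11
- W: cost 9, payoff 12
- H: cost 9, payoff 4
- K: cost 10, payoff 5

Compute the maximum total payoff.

33

Y + W: cost 10 + 9 = 19 ≤ 32, payoff 16 + 12 = 28.
Y + W + H: cost 10 + 9 + 9 = 28 ≤ 32, payoff 16 + 12 + 4 = 32.
Y + W + K: cost 10 + 9 + 10 = 29 ≤ 32, payoff 16 + 12 + 5 = 33.
Best is Y, W, and K with total payoff 33.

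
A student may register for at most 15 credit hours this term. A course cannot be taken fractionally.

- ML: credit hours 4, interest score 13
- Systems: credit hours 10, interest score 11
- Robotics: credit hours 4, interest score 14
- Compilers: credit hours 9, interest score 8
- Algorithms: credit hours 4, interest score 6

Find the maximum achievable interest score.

33

ML + Robotics: credit hours 4 + 4 = 8 ≤ 15, interest score 13 + 14 = 27.
ML + Robotics + Algorithms: credit hours 4 + 4 + 4 = 12 ≤ 15, interest score 13 + 14 + 6 = 33.
Best is ML, Robotics, and Algorithms with total interest score 33.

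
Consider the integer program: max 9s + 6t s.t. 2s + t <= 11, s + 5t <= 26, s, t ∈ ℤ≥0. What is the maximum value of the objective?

(s,t)=(4,3): 2·4+1·3=11≤11, 1·4+5·3=19≤26, objective 54.
(s,t)=(3,4): 2·3+1·4=10≤11, 1·3+5·4=23≤26, objective 51.
Maximum is 54 at (s,t)=(4,3).

54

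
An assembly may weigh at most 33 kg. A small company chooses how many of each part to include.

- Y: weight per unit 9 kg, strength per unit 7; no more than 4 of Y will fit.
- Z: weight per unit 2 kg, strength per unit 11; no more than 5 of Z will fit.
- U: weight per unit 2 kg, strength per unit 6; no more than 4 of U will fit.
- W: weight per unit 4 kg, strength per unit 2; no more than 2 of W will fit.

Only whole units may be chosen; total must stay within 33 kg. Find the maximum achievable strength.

88

Z has the best ratio (11/2); taking only Z gives at most 5×11 = 55 (stopped by the supply cap of 5).
Mixing does better — 1×Y, 5×Z, 4×U, and 1×W: weight 31 ≤ 33, strength 1·7 + 5·11 + 4·6 + 1·2 = 88.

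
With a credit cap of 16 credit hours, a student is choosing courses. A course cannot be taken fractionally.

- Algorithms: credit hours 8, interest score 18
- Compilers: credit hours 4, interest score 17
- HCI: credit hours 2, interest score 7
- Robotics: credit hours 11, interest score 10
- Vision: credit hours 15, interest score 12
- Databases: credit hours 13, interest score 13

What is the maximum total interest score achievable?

42

Take Algorithms, Compilers, and HCI: credit hours 8 + 4 + 2 = 14 ≤ 16, interest score 18 + 17 + 7 = 42.
No other feasible combination does better.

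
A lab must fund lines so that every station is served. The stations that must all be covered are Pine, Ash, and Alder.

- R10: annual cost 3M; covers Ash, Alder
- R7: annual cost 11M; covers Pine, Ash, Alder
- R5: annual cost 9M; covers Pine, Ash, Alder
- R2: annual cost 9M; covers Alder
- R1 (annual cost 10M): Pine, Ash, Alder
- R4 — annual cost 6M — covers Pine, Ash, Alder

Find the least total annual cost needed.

This is an integer covering problem.
R4 alone covers Pine, Ash, Alder — every station.
Total annual cost: 6.

6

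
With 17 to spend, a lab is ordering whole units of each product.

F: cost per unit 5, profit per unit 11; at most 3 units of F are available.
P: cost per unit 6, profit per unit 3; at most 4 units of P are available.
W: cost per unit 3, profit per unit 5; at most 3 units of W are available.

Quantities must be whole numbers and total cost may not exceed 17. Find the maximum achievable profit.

2×F and 2×W: cost 16 ≤ 17, profit 2·11 + 2·5 = 32.
3×F: cost 15 ≤ 17, profit 3·11 = 33.
Best is 33.

33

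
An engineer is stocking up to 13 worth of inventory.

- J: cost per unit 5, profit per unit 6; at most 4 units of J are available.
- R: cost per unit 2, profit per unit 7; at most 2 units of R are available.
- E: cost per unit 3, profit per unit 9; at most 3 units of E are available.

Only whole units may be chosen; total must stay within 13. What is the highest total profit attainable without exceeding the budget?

41

R has the best ratio (7/2); taking only R gives at most 2×7 = 14 (stopped by the supply cap of 2).
Mixing does better — 2×R and 3×E: cost 13 ≤ 13, profit 2·7 + 3·9 = 41.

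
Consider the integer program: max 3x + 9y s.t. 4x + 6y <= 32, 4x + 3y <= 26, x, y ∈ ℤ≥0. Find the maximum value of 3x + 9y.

45

The continuous relaxation peaks at (0, 5.33) with value 48.00; rounding to a feasible lattice point costs some objective.
(x,y)=(0,5): 4·0+6·5=30≤32, 4·0+3·5=15≤26, objective 45.
(x,y)=(1,4): 4·1+6·4=28≤32, 4·1+3·4=16≤26, objective 39.
The best lattice point is (0,5), giving 45.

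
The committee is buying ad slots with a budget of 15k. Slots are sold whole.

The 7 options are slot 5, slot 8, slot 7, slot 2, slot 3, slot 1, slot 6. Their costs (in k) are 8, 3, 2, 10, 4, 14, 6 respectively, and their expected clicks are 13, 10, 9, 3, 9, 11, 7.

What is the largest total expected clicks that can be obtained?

35

slot 5 + slot 8 + slot 3: cost 8 + 3 + 4 = 15 ≤ 15, expected clicks 13 + 10 + 9 = 32.
slot 5 + slot 8 + slot 7: cost 8 + 3 + 2 = 13 ≤ 15, expected clicks 13 + 10 + 9 = 32.
slot 8 + slot 7 + slot 3 + slot 6: cost 3 + 2 + 4 + 6 = 15 ≤ 15, expected clicks 10 + 9 + 9 + 7 = 35.
Best is slot 8, slot 7, slot 3, and slot 6 with total expected clicks 35.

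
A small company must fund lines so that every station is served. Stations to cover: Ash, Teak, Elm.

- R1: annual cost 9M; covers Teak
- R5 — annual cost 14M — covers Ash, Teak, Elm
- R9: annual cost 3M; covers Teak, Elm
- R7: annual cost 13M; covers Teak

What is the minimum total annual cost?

14

The greedy cost-per-new-station heuristic would pick R9 and R5 for 17, but a cheaper cover exists.
R5 alone covers Ash, Teak, Elm — every station.
Total annual cost: 14.
No cover costs less than 14.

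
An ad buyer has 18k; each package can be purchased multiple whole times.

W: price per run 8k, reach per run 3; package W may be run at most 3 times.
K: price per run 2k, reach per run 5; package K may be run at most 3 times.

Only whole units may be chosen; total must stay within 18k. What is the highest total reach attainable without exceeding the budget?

This is a bounded integer knapsack.
1×W and 3×K: price 14 ≤ 18, reach 1·3 + 3·5 = 18.
3×K: price 6 ≤ 18, reach 3·5 = 15.
Best is 18.

18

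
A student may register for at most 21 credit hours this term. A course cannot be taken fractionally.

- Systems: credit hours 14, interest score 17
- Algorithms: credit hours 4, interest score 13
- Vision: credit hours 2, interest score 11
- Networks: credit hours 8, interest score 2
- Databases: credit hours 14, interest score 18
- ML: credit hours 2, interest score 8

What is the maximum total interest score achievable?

42

Allowing fractional choices, the relaxed optimum would be about 48.7, but courses are indivisible.
Algorithms + Vision + Databases: credit hours 4 + 2 + 14 = 20 ≤ 21, interest score 13 + 11 + 18 = 42.
Systems + Algorithms + Vision: credit hours 14 + 4 + 2 = 20 ≤ 21, interest score 17 + 13 + 11 = 41.
Algorithms + Databases + ML: credit hours 4 + 14 + 2 = 20 ≤ 21, interest score 13 + 18 + 8 = 39.
Best is Algorithms, Vision, and Databases with total interest score 42.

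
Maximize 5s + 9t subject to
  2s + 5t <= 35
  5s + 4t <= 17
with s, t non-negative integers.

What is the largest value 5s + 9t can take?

36

The continuous relaxation peaks at (0, 4.25) with value 38.25; rounding to a feasible lattice point costs some objective.
(s,t)=(0,4): 2·0+5·4=20≤35, 5·0+4·4=16≤17, objective 36.
(s,t)=(1,3): 2·1+5·3=17≤35, 5·1+4·3=17≤17, objective 32.
(s,t)=(0,3): 2·0+5·3=15≤35, 5·0+4·3=12≤17, objective 27.
No feasible integer point exceeds 36.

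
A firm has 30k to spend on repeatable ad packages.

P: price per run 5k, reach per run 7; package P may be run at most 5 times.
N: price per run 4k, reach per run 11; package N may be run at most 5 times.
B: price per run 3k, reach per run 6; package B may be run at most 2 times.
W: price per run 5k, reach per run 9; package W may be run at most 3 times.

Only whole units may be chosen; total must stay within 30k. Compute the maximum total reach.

N has the best ratio (11/4); taking only N gives at most 5×11 = 55 (stopped by the supply cap of 5).
Mixing does better — 5×N and 2×W: price 30 ≤ 30, reach 5·11 + 2·9 = 73.

73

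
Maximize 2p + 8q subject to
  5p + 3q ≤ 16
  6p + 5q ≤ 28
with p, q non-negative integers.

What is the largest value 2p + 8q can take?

Relaxing integrality, the LP optimum is 42.67 at (p,q) = (0, 5.33), which is not an integer point.
(p,q)=(0,5): 5·0+3·5=15≤16, 6·0+5·5=25≤28, objective 40.
(p,q)=(0,4): 5·0+3·4=12≤16, 6·0+5·4=20≤28, objective 32.
The best lattice point is (0,5), giving 40.

40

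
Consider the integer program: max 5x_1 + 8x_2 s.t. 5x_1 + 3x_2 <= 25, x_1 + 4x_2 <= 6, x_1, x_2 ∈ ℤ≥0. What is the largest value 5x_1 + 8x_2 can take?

25

Relaxing integrality, the LP optimum is 26.47 at (x_1,x_2) = (4.82, 0.294), which is not an integer point.
(x_1,x_2)=(5,0): 5·5+3·0=25≤25, 1·5+4·0=5≤6, objective 25.
(x_1,x_2)=(4,0): 5·4+3·0=20≤25, 1·4+4·0=4≤6, objective 20.
(x_1,x_2)=(3,0): 5·3+3·0=15≤25, 1·3+4·0=3≤6, objective 15.
No feasible integer point exceeds 25.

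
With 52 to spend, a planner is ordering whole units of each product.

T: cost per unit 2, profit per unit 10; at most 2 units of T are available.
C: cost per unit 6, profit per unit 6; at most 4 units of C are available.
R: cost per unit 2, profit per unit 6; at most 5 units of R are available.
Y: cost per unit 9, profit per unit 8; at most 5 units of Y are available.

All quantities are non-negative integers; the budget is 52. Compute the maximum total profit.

2×T, 3×C, 5×R, and 2×Y: cost 50 ≤ 52, profit 2·10 + 3·6 + 5·6 + 2·8 = 84.
2×T, 5×R, and 4×Y: cost 50 ≤ 52, profit 2·10 + 5·6 + 4·8 = 82.
Best is 84.

84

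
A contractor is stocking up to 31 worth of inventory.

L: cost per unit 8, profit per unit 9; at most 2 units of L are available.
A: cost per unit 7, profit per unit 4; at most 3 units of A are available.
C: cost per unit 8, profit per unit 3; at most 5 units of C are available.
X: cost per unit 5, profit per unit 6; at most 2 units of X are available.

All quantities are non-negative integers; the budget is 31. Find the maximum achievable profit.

30

X has the best ratio (6/5); taking only X gives at most 2×6 = 12 (stopped by the supply cap of 2).
Mixing does better — 2×L and 2×X: cost 26 ≤ 31, profit 2·9 + 2·6 = 30.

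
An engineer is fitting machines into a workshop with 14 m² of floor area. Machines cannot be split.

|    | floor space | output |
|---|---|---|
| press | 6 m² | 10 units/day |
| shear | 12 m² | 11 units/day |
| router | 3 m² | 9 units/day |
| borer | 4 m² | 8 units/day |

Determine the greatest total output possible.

Take press, router, and borer: floor space 6 + 3 + 4 = 13 ≤ 14, output 10 + 9 + 8 = 27.
No other feasible combination does better.

27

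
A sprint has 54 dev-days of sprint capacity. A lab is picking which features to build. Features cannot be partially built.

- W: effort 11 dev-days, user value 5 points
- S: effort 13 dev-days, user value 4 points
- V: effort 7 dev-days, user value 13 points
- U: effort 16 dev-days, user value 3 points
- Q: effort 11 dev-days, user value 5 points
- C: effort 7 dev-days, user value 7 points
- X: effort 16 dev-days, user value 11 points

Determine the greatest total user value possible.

Take W, V, Q, C, and X: effort 11 + 7 + 11 + 7 + 16 = 52 ≤ 54, user value 5 + 13 + 5 + 7 + 11 = 41.
No other feasible combination does better.

41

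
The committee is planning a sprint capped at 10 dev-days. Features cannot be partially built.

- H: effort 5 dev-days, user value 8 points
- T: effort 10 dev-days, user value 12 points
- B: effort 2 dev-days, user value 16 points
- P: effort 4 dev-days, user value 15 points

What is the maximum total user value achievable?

This is an integer program with binary decision variables.
Take B and P: effort 2 + 4 = 6 ≤ 10, user value 16 + 15 = 31.
No other feasible combination does better.

31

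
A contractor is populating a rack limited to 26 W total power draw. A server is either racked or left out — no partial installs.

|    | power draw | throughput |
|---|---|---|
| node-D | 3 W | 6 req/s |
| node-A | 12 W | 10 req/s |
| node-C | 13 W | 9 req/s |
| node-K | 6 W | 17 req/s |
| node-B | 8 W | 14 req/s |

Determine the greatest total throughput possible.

41

node-D + node-K + node-B: power draw 3 + 6 + 8 = 17 ≤ 26, throughput 6 + 17 + 14 = 37.
node-A + node-K + node-B: power draw 12 + 6 + 8 = 26 ≤ 26, throughput 10 + 17 + 14 = 41.
Best is node-A, node-K, and node-B with total throughput 41.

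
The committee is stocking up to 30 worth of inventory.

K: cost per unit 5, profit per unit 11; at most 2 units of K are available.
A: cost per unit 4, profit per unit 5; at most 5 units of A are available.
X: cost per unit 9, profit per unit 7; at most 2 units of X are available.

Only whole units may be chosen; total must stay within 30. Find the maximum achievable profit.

2×K and 4×A: cost 26 ≤ 30, profit 2·11 + 4·5 = 42.
2×K and 5×A: cost 30 ≤ 30, profit 2·11 + 5·5 = 47.
Best is 47.

47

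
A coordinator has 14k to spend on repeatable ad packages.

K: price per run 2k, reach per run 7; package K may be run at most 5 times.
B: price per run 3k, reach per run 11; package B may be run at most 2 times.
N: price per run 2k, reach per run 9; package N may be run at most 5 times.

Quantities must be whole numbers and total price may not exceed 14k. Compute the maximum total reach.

This is a bounded integer knapsack.
N has the best ratio (9/2); taking only N gives at most 5×9 = 45 (stopped by the supply cap of 5).
Mixing does better — 2×K and 5×N: price 14 ≤ 14, reach 2·7 + 5·9 = 59.

59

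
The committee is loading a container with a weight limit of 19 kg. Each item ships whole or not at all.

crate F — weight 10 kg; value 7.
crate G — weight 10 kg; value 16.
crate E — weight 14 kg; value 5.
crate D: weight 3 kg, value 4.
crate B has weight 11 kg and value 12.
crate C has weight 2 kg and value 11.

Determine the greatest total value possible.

Take crate G, crate D, and crate C: weight 10 + 3 + 2 = 15 ≤ 19, value 16 + 4 + 11 = 31.
No other feasible combination does better.

31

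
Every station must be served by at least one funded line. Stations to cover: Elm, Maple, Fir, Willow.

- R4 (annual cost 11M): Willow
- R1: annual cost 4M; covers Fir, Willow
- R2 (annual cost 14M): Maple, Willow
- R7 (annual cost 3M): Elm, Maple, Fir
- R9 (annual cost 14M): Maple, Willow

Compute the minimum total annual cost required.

7

Choose R1 and R7: together they cover Elm, Maple, Fir, Willow — every station.
Total annual cost: 4 + 3 = 7.
No cover costs less than 7.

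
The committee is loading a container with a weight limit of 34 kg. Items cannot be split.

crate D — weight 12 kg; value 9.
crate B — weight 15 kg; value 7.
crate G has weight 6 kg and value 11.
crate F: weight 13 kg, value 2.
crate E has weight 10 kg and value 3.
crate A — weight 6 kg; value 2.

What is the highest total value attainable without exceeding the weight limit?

crate D + crate B + crate G: weight 12 + 15 + 6 = 33 ≤ 34, value 9 + 7 + 11 = 27.
crate D + crate G + crate E: weight 12 + 6 + 10 = 28 ≤ 34, value 9 + 11 + 3 = 23.
crate D + crate G + crate E + crate A: weight 12 + 6 + 10 + 6 = 34 ≤ 34, value 9 + 11 + 3 + 2 = 25.
Best is crate D, crate B, and crate G with total value 27.

27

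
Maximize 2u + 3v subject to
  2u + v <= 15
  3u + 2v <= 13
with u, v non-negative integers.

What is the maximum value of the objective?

18

(u,v)=(0,6): 2·0+1·6=6≤15, 3·0+2·6=12≤13, objective 18.
(u,v)=(1,5): 2·1+1·5=7≤15, 3·1+2·5=13≤13, objective 17.
(u,v)=(0,5): 2·0+1·5=5≤15, 3·0+2·5=10≤13, objective 15.
No feasible integer point exceeds 18.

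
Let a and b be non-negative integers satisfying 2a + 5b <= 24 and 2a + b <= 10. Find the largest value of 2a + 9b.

(a,b)=(2,4) is feasible, giving 40.
(a,b)=(1,4) is feasible, giving 38.
The best lattice point is (2,4), giving 40.

40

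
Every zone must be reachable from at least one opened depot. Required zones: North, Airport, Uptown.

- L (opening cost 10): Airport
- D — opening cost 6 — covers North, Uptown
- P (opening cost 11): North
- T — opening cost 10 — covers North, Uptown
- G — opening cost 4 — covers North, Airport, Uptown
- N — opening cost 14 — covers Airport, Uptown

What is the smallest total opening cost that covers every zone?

4

G alone covers North, Airport, Uptown — every zone.
Total opening cost: 4.
No cover costs less than 4.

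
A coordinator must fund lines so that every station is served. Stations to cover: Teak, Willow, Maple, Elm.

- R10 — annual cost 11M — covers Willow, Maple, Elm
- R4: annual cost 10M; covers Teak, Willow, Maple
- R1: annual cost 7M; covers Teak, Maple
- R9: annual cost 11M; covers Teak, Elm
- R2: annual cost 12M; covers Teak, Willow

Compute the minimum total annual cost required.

18

The greedy cost-per-new-station heuristic would pick R4 and R10 for 21, but a cheaper cover exists.
Choose R10 and R1: together they cover Teak, Willow, Maple, Elm — every station.
Total annual cost: 11 + 7 = 18.
No cover costs less than 18.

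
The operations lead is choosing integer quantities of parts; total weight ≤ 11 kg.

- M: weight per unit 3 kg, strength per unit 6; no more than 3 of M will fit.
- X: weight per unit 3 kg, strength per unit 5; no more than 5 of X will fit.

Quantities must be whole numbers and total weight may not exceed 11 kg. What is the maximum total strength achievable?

18

This is a bounded integer knapsack.
2×M and 1×X: weight 9 ≤ 11, strength 2·6 + 1·5 = 17.
3×M: weight 9 ≤ 11, strength 3·6 = 18.
Best is 18.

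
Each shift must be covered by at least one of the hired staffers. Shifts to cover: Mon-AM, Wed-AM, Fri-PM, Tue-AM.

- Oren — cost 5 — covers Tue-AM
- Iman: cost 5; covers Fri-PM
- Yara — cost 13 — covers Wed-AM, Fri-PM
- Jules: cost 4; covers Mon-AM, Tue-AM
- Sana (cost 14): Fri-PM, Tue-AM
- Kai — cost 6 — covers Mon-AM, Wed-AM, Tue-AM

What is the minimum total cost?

The greedy cost-per-new-shift heuristic would pick Jules, Iman, and Kai for 15, but a cheaper cover exists.
Choose Iman and Kai: together they cover Mon-AM, Wed-AM, Fri-PM, Tue-AM — every shift.
Total cost: 5 + 6 = 11.
No cover costs less than 11.

11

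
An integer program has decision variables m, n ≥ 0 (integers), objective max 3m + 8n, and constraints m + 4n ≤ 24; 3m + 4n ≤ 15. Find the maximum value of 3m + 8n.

(m,n)=(1,3): 1·1+4·3=13≤24, 3·1+4·3=15≤15, objective 27.
(m,n)=(0,3): 1·0+4·3=12≤24, 3·0+4·3=12≤15, objective 24.
(m,n)=(2,2): 1·2+4·2=10≤24, 3·2+4·2=14≤15, objective 22.
(m,n)=(1,2): 1·1+4·2=9≤24, 3·1+4·2=11≤15, objective 19.
The best lattice point is (1,3), giving 27.

27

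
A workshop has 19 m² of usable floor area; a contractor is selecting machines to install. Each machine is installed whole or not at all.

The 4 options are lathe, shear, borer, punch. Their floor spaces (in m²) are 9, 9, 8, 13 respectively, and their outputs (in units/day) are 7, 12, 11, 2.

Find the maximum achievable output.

shear + borer: floor space 9 + 8 = 17 ≤ 19, output 12 + 11 = 23.
lathe + borer: floor space 9 + 8 = 17 ≤ 19, output 7 + 11 = 18.
lathe + shear: floor space 9 + 9 = 18 ≤ 19, output 7 + 12 = 19.
Best is shear and borer with total output 23.

23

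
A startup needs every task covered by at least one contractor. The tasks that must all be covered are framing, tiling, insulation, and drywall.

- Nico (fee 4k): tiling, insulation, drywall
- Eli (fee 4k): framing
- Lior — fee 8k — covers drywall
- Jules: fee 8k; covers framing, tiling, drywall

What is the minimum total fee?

8

This is a weighted set-cover instance.
Choose Nico and Eli: together they cover framing, tiling, insulation, drywall — every task.
Total fee: 4 + 4 = 8.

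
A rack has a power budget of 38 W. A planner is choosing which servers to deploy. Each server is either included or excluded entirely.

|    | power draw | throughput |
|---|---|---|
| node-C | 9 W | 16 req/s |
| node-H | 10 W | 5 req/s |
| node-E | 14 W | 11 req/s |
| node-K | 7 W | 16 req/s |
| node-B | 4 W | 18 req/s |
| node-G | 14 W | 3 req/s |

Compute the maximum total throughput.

Allowing fractional choices, the relaxed optimum would be about 63.0, but servers are indivisible.
node-C + node-H + node-K + node-B: power draw 9 + 10 + 7 + 4 = 30 ≤ 38, throughput 16 + 5 + 16 + 18 = 55.
node-C + node-E + node-K + node-B: power draw 9 + 14 + 7 + 4 = 34 ≤ 38, throughput 16 + 11 + 16 + 18 = 61.
Best is node-C, node-E, node-K, and node-B with total throughput 61.

61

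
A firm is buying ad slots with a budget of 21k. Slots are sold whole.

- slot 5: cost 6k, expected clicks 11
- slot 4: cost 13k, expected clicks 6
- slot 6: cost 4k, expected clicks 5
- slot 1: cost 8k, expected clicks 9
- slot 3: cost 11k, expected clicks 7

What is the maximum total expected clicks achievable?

slot 5 + slot 6 + slot 1: cost 6 + 4 + 8 = 18 ≤ 21, expected clicks 11 + 5 + 9 = 25.
slot 5 + slot 6 + slot 3: cost 6 + 4 + 11 = 21 ≤ 21, expected clicks 11 + 5 + 7 = 23.
slot 5 + slot 1: cost 6 + 8 = 14 ≤ 21, expected clicks 11 + 9 = 20.
Best is slot 5, slot 6, and slot 1 with total expected clicks 25.

25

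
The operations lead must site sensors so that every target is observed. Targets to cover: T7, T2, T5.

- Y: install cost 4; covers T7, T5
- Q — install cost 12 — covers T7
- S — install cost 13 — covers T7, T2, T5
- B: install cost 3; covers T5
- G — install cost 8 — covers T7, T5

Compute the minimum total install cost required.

13

The greedy cost-per-new-target heuristic would pick Y and S for 17, but a cheaper cover exists.
S alone covers T7, T2, T5 — every target.
Total install cost: 13.
No cover costs less than 13.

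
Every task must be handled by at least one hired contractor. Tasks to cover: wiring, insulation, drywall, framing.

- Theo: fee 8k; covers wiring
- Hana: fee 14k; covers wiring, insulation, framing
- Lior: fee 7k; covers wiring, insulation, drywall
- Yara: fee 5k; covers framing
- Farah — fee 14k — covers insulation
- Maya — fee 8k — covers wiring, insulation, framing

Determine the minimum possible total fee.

Choose Lior and Yara: together they cover wiring, insulation, drywall, framing — every task.
Total fee: 7 + 5 = 12.
No cover costs less than 12.

12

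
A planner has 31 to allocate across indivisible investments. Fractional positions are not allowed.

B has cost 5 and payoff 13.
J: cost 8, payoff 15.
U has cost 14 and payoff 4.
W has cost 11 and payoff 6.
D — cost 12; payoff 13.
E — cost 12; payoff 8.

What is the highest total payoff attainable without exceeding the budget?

41

B + J + E: cost 5 + 8 + 12 = 25 ≤ 31, payoff 13 + 15 + 8 = 36.
B + J + D: cost 5 + 8 + 12 = 25 ≤ 31, payoff 13 + 15 + 13 = 41.
Best is B, J, and D with total payoff 41.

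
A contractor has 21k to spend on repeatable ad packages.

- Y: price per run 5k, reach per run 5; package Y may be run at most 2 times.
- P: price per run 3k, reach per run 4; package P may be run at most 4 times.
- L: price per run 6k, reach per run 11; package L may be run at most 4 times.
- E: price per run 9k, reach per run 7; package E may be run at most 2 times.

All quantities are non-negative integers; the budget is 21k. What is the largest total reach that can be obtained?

This is a bounded integer knapsack.
L has the best ratio (11/6); taking only L gives at most 3×11 = 33 (stopped by the price limit).
Mixing does better — 1×P and 3×L: price 21 ≤ 21, reach 1·4 + 3·11 = 37.

37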